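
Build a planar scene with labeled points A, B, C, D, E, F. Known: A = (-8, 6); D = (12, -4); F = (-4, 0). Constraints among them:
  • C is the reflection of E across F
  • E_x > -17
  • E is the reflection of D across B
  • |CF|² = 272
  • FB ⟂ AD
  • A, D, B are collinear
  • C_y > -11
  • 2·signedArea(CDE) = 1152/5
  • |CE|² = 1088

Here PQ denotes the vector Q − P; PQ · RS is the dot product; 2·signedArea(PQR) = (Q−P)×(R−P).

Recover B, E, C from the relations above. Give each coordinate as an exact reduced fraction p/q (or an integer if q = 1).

1. B_x = -12/5  [A, D, B are collinear ∩ FB ⟂ AD]
2. B_y = 16/5  [A, D, B are collinear ∩ FB ⟂ AD]
   → B = (-12/5, 16/5)
3. E_x = -84/5  [E is the reflection of D across B]
4. E_y = 52/5  [E is the reflection of D across B]
   → E = (-84/5, 52/5)
5. C_x = 44/5  [C is the reflection of E across F]
6. C_y = -52/5  [C is the reflection of E across F]
   → C = (44/5, -52/5)

B = (-12/5, 16/5)
C = (44/5, -52/5)
E = (-84/5, 52/5)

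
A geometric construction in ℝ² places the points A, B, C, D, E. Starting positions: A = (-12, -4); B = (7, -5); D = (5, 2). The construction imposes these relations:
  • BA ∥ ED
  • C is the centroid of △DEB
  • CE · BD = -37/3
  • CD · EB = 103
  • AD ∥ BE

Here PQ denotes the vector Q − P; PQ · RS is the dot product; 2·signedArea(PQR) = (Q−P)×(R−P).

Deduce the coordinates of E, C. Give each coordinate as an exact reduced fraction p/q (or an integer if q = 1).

C = (12, -2/3)
E = (24, 1)

1. E_x = 24  [BA ∥ ED ∩ AD ∥ BE]
2. E_y = 1  [BA ∥ ED ∩ AD ∥ BE]
   → E = (24, 1)
3. C_x = 12  [C is the centroid of △DEB]
4. C_y = -2/3  [C is the centroid of △DEB]
   → C = (12, -2/3)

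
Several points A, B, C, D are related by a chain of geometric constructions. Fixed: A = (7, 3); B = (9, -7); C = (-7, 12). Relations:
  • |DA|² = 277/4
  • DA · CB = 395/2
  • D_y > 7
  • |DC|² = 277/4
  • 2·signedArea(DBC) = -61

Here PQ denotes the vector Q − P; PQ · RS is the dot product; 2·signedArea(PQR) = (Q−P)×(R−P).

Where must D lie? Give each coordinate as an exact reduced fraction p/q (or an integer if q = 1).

D = (0, 15/2)

1. D_x = 0  [2·signedArea(DBC) = -61 ∩ DA · CB = 395/2]
2. D_y = 15/2  [2·signedArea(DBC) = -61 ∩ DA · CB = 395/2]
   → D = (0, 15/2)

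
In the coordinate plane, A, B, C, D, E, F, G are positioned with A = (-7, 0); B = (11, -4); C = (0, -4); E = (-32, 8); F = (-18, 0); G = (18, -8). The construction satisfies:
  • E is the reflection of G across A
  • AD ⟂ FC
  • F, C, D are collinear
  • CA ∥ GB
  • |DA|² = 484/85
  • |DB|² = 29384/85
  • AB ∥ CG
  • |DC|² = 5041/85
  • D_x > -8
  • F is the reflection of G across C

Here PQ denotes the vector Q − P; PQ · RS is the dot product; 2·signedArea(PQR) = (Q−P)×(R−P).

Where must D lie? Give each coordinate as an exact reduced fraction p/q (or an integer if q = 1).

1. D_x = -639/85  [F, C, D are collinear ∩ AD ⟂ FC]
2. D_y = -198/85  [F, C, D are collinear ∩ AD ⟂ FC]
   → D = (-639/85, -198/85)

D = (-639/85, -198/85)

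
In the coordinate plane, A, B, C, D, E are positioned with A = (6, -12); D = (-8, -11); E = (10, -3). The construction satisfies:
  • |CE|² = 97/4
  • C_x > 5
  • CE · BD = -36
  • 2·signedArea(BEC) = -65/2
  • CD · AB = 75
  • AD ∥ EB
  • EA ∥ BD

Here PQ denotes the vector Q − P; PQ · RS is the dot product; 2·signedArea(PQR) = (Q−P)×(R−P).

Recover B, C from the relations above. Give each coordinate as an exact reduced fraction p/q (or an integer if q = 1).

1. B_x = -4  [EA ∥ BD ∩ AD ∥ EB]
2. B_y = -2  [EA ∥ BD ∩ AD ∥ EB]
   → B = (-4, -2)
3. C_x = 11/2  [CE · BD = -36 ∩ CD · AB = 75]
4. C_y = -5  [CE · BD = -36 ∩ CD · AB = 75]
   → C = (11/2, -5)

B = (-4, -2)
C = (11/2, -5)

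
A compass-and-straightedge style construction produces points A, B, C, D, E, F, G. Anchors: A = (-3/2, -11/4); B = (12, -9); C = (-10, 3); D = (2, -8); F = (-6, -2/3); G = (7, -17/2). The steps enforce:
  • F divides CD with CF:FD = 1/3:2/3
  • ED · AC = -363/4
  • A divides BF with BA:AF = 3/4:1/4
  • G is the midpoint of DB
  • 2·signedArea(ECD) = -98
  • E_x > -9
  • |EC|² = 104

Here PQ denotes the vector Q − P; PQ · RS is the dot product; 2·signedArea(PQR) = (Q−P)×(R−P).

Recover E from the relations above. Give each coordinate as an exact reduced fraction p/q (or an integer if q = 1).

1. E_x = -8  [2·signedArea(ECD) = -98 ∩ ED · AC = -363/4]
2. E_y = -7  [2·signedArea(ECD) = -98 ∩ ED · AC = -363/4]
   → E = (-8, -7)

E = (-8, -7)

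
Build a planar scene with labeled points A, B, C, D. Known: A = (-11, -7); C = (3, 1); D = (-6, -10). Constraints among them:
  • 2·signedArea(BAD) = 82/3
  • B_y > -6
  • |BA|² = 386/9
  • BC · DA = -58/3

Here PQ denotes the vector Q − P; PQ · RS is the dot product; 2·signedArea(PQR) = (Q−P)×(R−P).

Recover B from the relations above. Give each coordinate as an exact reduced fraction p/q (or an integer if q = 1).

1. B_x = -14/3  [2·signedArea(BAD) = 82/3 ∩ BC · DA = -58/3]
2. B_y = -16/3  [2·signedArea(BAD) = 82/3 ∩ BC · DA = -58/3]
   → B = (-14/3, -16/3)

B = (-14/3, -16/3)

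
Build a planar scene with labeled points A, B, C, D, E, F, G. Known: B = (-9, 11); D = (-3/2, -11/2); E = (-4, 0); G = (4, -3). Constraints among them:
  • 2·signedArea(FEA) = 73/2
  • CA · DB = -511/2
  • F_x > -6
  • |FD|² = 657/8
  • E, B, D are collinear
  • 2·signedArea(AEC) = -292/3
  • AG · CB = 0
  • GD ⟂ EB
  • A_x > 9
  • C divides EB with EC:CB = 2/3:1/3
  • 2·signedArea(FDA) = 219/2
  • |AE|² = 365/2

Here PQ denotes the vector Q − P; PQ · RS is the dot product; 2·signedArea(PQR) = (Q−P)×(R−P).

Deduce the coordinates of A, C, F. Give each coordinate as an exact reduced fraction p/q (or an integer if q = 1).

1. C_x = -22/3  [C divides EB with EC:CB = 2/3:1/3]
2. C_y = 22/3  [C divides EB with EC:CB = 2/3:1/3]
   → C = (-22/3, 22/3)
3. A_x = 19/2  [AG · CB = 0 ∩ 2·signedArea(AEC) = -292/3]
4. A_y = -1/2  [AG · CB = 0 ∩ 2·signedArea(AEC) = -292/3]
   → A = (19/2, -1/2)
5. F_x = -21/4  [2·signedArea(FEA) = 73/2 ∩ 2·signedArea(FDA) = 219/2]
6. F_y = 11/4  [2·signedArea(FEA) = 73/2 ∩ 2·signedArea(FDA) = 219/2]
   → F = (-21/4, 11/4)

A = (19/2, -1/2)
C = (-22/3, 22/3)
F = (-21/4, 11/4)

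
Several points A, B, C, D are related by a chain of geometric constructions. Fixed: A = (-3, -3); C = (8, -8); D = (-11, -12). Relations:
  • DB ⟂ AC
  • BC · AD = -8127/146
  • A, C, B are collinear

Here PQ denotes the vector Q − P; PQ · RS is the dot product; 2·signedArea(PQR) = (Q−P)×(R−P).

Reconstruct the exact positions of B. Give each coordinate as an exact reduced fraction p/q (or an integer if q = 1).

B = (-911/146, -223/146)

1. B_x = -911/146  [A, C, B are collinear ∩ DB ⟂ AC]
2. B_y = -223/146  [A, C, B are collinear ∩ DB ⟂ AC]
   → B = (-911/146, -223/146)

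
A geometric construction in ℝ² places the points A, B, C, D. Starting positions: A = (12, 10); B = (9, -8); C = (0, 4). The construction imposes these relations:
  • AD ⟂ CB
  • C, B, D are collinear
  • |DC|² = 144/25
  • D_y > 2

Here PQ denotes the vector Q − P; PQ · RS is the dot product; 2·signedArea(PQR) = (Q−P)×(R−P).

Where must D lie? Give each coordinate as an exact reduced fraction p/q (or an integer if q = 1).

1. D_x = 36/25  [C, B, D are collinear ∩ AD ⟂ CB]
2. D_y = 52/25  [C, B, D are collinear ∩ AD ⟂ CB]
   → D = (36/25, 52/25)

D = (36/25, 52/25)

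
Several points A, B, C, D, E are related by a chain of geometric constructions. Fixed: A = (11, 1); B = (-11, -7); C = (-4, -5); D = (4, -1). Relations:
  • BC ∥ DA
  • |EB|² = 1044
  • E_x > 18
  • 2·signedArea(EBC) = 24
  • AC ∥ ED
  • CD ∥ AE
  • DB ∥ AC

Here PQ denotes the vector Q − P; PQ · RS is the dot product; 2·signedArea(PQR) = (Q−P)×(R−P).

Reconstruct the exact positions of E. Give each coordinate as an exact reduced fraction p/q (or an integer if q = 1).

E = (19, 5)

1. E_x = 19  [AC ∥ ED ∩ CD ∥ AE]
2. E_y = 5  [AC ∥ ED ∩ CD ∥ AE]
   → E = (19, 5)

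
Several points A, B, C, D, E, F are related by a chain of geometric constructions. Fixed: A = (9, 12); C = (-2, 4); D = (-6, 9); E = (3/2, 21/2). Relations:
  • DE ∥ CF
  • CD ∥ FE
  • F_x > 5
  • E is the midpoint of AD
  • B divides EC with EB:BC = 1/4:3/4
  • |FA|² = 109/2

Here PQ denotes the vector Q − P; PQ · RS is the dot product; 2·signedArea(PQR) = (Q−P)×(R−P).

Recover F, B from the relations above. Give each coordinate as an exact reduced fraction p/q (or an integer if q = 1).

1. F_x = 11/2  [CD ∥ FE ∩ DE ∥ CF]
2. F_y = 11/2  [CD ∥ FE ∩ DE ∥ CF]
   → F = (11/2, 11/2)
3. B_x = 5/8  [B divides EC with EB:BC = 1/4:3/4]
4. B_y = 71/8  [B divides EC with EB:BC = 1/4:3/4]
   → B = (5/8, 71/8)

B = (5/8, 71/8)
F = (11/2, 11/2)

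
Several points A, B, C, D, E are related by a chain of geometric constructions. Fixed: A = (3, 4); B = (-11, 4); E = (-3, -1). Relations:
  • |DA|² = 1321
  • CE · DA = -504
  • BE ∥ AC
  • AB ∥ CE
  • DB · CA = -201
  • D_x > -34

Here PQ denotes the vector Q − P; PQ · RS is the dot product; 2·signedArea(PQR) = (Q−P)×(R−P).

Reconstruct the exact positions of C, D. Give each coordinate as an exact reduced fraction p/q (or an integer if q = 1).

1. C_x = 11  [AB ∥ CE ∩ BE ∥ AC]
2. C_y = -1  [AB ∥ CE ∩ BE ∥ AC]
   → C = (11, -1)
3. D_x = -33  [DB · CA = -201 ∩ CE · DA = -504]
4. D_y = 9  [DB · CA = -201 ∩ CE · DA = -504]
   → D = (-33, 9)

C = (11, -1)
D = (-33, 9)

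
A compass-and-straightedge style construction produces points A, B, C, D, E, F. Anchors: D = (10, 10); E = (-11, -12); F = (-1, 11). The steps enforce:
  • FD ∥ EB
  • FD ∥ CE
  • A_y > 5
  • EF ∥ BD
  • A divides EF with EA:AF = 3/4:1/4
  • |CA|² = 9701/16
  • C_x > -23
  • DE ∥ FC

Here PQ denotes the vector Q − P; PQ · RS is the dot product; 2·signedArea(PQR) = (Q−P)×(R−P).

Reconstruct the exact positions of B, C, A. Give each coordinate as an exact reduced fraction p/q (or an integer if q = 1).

1. B_x = 0  [EF ∥ BD ∩ FD ∥ EB]
2. B_y = -13  [EF ∥ BD ∩ FD ∥ EB]
   → B = (0, -13)
3. C_x = -22  [FD ∥ CE ∩ DE ∥ FC]
4. C_y = -11  [FD ∥ CE ∩ DE ∥ FC]
   → C = (-22, -11)
5. A_x = -7/2  [A divides EF with EA:AF = 3/4:1/4]
6. A_y = 21/4  [A divides EF with EA:AF = 3/4:1/4]
   → A = (-7/2, 21/4)

A = (-7/2, 21/4)
B = (0, -13)
C = (-22, -11)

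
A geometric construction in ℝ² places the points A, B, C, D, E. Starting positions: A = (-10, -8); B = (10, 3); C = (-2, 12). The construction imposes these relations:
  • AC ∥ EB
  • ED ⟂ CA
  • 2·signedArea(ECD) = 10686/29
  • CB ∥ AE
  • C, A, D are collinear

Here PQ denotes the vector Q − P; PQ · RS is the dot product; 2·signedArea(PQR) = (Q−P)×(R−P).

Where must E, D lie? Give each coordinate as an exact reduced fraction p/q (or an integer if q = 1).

D = (-332/29, -337/29)
E = (2, -17)

1. E_x = 2  [AC ∥ EB ∩ CB ∥ AE]
2. E_y = -17  [AC ∥ EB ∩ CB ∥ AE]
   → E = (2, -17)
3. D_x = -332/29  [C, A, D are collinear ∩ ED ⟂ CA]
4. D_y = -337/29  [C, A, D are collinear ∩ ED ⟂ CA]
   → D = (-332/29, -337/29)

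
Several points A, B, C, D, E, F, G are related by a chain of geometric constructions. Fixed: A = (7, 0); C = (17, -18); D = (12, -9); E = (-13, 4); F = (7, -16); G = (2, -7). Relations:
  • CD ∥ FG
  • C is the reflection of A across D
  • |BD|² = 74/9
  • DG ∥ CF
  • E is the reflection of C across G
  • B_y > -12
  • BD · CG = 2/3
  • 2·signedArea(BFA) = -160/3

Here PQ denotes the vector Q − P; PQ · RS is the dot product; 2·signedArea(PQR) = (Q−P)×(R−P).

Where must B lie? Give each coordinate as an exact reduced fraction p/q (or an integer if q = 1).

B = (31/3, -34/3)

1. B_x = 31/3  [2·signedArea(BFA) = -160/3 ∩ BD · CG = 2/3]
2. B_y = -34/3  [2·signedArea(BFA) = -160/3 ∩ BD · CG = 2/3]
   → B = (31/3, -34/3)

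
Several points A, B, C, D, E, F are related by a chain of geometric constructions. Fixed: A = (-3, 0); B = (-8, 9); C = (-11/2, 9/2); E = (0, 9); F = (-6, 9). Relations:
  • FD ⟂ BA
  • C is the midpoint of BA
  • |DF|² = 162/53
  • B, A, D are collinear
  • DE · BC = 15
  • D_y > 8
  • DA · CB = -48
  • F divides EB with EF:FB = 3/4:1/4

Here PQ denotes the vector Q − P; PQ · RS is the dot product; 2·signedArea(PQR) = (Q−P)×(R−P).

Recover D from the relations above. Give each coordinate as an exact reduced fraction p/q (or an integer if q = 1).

D = (-399/53, 432/53)

1. D_x = -399/53  [B, A, D are collinear ∩ FD ⟂ BA]
2. D_y = 432/53  [B, A, D are collinear ∩ FD ⟂ BA]
   → D = (-399/53, 432/53)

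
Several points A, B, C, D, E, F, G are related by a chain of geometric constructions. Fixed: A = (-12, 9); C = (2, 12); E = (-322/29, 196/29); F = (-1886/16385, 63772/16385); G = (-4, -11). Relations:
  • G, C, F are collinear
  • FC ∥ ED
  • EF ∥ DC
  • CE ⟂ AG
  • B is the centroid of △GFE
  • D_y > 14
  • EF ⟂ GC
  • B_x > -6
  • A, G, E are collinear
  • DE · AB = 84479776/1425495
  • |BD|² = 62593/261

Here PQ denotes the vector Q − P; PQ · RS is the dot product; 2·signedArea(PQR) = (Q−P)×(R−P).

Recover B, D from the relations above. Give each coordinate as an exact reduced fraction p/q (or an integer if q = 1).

B = (-249356/49155, -5723/49155)
D = (-147274/16385, 243588/16385)

1. B_x = -249356/49155  [B is the centroid of △GFE]
2. B_y = -5723/49155  [B is the centroid of △GFE]
   → B = (-249356/49155, -5723/49155)
3. D_x = -147274/16385  [EF ∥ DC ∩ FC ∥ ED]
4. D_y = 243588/16385  [EF ∥ DC ∩ FC ∥ ED]
   → D = (-147274/16385, 243588/16385)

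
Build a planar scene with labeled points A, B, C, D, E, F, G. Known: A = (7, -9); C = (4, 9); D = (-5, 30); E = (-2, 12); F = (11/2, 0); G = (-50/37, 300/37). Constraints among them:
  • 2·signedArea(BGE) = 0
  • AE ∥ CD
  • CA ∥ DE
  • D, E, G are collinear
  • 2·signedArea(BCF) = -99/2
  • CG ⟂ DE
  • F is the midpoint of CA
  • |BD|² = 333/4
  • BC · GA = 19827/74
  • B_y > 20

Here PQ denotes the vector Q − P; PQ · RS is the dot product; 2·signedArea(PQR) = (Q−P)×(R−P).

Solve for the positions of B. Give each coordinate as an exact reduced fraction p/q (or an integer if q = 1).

1. B_x = -7/2  [2·signedArea(BGE) = 0 ∩ BC · GA = 19827/74]
2. B_y = 21  [2·signedArea(BGE) = 0 ∩ BC · GA = 19827/74]
   → B = (-7/2, 21)

B = (-7/2, 21)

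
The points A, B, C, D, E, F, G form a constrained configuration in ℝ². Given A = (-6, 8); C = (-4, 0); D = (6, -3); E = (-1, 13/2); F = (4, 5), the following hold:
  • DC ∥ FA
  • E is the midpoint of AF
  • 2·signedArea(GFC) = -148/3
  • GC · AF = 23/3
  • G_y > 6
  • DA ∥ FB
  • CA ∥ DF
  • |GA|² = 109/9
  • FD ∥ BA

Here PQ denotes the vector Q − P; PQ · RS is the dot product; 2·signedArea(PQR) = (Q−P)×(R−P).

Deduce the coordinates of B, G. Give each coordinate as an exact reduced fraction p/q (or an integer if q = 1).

B = (-8, 16)
G = (-8/3, 7)

1. B_x = -8  [FD ∥ BA ∩ DA ∥ FB]
2. B_y = 16  [FD ∥ BA ∩ DA ∥ FB]
   → B = (-8, 16)
3. G_x = -8/3  [2·signedArea(GFC) = -148/3 ∩ GC · AF = 23/3]
4. G_y = 7  [2·signedArea(GFC) = -148/3 ∩ GC · AF = 23/3]
   → G = (-8/3, 7)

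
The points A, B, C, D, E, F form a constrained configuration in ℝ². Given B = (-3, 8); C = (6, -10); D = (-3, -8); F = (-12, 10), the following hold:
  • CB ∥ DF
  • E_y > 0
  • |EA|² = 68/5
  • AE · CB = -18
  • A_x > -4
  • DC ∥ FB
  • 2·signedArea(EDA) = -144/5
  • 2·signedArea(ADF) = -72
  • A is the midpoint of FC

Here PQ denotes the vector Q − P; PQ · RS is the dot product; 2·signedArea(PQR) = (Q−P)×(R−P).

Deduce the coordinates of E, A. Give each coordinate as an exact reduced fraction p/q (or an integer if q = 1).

A = (-3, 0)
E = (3/5, 4/5)

1. A_x = -3  [A is the midpoint of FC]
2. A_y = 0  [A is the midpoint of FC]
   → A = (-3, 0)
3. E_x = 3/5  [2·signedArea(EDA) = -144/5 ∩ AE · CB = -18]
4. E_y = 4/5  [2·signedArea(EDA) = -144/5 ∩ AE · CB = -18]
   → E = (3/5, 4/5)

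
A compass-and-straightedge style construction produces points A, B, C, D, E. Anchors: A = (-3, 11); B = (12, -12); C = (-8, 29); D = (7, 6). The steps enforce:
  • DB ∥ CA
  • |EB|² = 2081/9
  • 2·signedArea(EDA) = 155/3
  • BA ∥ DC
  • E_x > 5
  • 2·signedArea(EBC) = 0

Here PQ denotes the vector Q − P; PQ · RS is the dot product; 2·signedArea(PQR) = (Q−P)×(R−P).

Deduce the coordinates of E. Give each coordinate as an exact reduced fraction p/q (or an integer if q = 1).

E = (16/3, 5/3)

1. E_x = 16/3  [2·signedArea(EBC) = 0 ∩ 2·signedArea(EDA) = 155/3]
2. E_y = 5/3  [2·signedArea(EBC) = 0 ∩ 2·signedArea(EDA) = 155/3]
   → E = (16/3, 5/3)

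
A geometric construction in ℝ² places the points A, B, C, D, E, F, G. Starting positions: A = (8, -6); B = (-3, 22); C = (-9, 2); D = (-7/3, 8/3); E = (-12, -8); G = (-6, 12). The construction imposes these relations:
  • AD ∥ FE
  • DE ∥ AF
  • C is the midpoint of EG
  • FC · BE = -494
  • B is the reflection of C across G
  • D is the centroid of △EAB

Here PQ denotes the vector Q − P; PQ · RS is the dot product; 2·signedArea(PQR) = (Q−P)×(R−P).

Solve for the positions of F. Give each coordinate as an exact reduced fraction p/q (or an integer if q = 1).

1. F_x = -5/3  [AD ∥ FE ∩ DE ∥ AF]
2. F_y = -50/3  [AD ∥ FE ∩ DE ∥ AF]
   → F = (-5/3, -50/3)

F = (-5/3, -50/3)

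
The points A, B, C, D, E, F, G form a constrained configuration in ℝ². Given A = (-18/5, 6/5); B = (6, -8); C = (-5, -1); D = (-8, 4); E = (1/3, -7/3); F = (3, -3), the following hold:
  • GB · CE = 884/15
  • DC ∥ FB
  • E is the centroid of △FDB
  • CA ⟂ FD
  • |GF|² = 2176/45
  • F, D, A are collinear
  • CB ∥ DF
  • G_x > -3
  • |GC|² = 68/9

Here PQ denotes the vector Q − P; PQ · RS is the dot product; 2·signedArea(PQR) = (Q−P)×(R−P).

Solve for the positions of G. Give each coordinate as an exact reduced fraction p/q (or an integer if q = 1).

G = (-43/15, 11/15)

1. G_x = -43/15  [line -16/3·x + 4/3·y + -244/15 = 0 ∩ |GF|² = 2176/45]
2. G_y = 11/15  [line -16/3·x + 4/3·y + -244/15 = 0 ∩ |GF|² = 2176/45]
   → G = (-43/15, 11/15)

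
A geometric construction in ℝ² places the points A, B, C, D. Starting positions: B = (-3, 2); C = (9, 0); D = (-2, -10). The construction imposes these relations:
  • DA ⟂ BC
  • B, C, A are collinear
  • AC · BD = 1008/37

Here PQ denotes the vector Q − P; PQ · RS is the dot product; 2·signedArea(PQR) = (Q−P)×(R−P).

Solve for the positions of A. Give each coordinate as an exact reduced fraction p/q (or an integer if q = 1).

1. A_x = -3/37  [B, C, A are collinear ∩ DA ⟂ BC]
2. A_y = 56/37  [B, C, A are collinear ∩ DA ⟂ BC]
   → A = (-3/37, 56/37)

A = (-3/37, 56/37)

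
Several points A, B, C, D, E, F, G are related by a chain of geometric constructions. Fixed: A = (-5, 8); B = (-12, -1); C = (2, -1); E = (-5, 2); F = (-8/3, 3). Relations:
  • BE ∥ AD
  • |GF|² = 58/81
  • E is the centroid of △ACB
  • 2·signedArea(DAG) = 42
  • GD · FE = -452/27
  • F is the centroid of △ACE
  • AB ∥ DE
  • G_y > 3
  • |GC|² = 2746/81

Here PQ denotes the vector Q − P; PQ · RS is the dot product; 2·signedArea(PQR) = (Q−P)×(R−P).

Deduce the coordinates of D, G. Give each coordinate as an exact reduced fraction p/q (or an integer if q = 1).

1. D_x = 2  [AB ∥ DE ∩ BE ∥ AD]
2. D_y = 11  [AB ∥ DE ∩ BE ∥ AD]
   → D = (2, 11)
3. G_x = -17/9  [GD · FE = -452/27 ∩ 2·signedArea(DAG) = 42]
4. G_y = 10/3  [GD · FE = -452/27 ∩ 2·signedArea(DAG) = 42]
   → G = (-17/9, 10/3)

D = (2, 11)
G = (-17/9, 10/3)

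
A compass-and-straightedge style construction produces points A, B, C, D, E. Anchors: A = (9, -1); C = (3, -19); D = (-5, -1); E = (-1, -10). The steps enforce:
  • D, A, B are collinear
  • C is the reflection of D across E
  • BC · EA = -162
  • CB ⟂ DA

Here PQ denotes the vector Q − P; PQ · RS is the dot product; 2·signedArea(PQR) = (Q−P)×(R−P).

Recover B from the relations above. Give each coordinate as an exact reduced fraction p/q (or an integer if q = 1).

1. B_x = 3  [D, A, B are collinear ∩ CB ⟂ DA]
2. B_y = -1  [D, A, B are collinear ∩ CB ⟂ DA]
   → B = (3, -1)

B = (3, -1)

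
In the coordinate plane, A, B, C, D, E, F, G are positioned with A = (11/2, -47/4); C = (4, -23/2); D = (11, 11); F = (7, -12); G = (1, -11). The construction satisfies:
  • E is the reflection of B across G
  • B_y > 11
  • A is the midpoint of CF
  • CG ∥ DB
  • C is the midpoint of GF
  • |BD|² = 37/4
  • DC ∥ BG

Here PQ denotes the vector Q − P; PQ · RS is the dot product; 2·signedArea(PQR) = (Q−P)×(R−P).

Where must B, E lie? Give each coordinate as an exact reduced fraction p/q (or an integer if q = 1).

B = (8, 23/2)
E = (-6, -67/2)

1. B_x = 8  [DC ∥ BG ∩ CG ∥ DB]
2. B_y = 23/2  [DC ∥ BG ∩ CG ∥ DB]
   → B = (8, 23/2)
3. E_x = -6  [E is the reflection of B across G]
4. E_y = -67/2  [E is the reflection of B across G]
   → E = (-6, -67/2)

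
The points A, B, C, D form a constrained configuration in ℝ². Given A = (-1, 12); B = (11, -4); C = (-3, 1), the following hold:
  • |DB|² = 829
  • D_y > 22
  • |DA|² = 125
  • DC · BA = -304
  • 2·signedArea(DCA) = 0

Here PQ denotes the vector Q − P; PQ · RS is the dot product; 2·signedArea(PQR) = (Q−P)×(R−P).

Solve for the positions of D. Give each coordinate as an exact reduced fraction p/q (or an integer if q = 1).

D = (1, 23)

1. D_x = 1  [2·signedArea(DCA) = 0 ∩ DC · BA = -304]
2. D_y = 23  [2·signedArea(DCA) = 0 ∩ DC · BA = -304]
   → D = (1, 23)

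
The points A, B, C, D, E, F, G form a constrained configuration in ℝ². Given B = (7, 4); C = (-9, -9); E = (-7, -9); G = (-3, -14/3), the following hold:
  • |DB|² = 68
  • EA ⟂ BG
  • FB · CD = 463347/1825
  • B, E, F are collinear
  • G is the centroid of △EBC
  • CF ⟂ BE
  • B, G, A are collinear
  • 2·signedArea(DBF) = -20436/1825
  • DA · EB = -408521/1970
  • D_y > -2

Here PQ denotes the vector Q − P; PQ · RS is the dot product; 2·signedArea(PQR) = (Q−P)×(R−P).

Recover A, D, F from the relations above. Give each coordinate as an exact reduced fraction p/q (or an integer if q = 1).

1. A_x = -2927/394  [B, G, A are collinear ∩ EA ⟂ BG]
2. A_y = -3351/394  [B, G, A are collinear ∩ EA ⟂ BG]
   → A = (-2927/394, -3351/394)
3. F_x = -2947/365  [B, E, F are collinear ∩ CF ⟂ BE]
4. F_y = -3649/365  [B, E, F are collinear ∩ CF ⟂ BE]
   → F = (-2947/365, -3649/365)
5. D_x = 3/5  [DA · EB = -408521/1970 ∩ 2·signedArea(DBF) = -20436/1825]
6. D_y = -6/5  [DA · EB = -408521/1970 ∩ 2·signedArea(DBF) = -20436/1825]
   → D = (3/5, -6/5)

A = (-2927/394, -3351/394)
D = (3/5, -6/5)
F = (-2947/365, -3649/365)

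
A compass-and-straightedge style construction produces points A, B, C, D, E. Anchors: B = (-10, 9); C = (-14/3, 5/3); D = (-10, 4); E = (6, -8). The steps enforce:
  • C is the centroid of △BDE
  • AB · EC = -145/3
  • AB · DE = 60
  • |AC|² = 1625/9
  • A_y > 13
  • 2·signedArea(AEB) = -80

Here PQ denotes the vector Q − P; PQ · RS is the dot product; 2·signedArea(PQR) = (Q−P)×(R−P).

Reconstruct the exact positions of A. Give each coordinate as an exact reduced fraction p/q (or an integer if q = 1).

1. A_x = -10  [AB · DE = 60 ∩ 2·signedArea(AEB) = -80]
2. A_y = 14  [AB · DE = 60 ∩ 2·signedArea(AEB) = -80]
   → A = (-10, 14)

A = (-10, 14)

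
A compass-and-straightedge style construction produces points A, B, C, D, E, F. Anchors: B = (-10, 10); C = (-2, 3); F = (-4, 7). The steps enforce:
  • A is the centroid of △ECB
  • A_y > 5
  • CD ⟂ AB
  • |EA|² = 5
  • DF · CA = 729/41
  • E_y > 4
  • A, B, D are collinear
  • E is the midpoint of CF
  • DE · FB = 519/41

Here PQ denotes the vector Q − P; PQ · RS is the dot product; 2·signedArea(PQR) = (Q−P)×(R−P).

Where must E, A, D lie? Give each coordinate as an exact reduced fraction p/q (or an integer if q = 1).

A = (-5, 6)
D = (-70/41, 138/41)
E = (-3, 5)

1. E_x = -3  [E is the midpoint of CF]
2. E_y = 5  [E is the midpoint of CF]
   → E = (-3, 5)
3. A_x = -5  [A is the centroid of △ECB]
4. A_y = 6  [A is the centroid of △ECB]
   → A = (-5, 6)
5. D_x = -70/41  [A, B, D are collinear ∩ CD ⟂ AB]
6. D_y = 138/41  [A, B, D are collinear ∩ CD ⟂ AB]
   → D = (-70/41, 138/41)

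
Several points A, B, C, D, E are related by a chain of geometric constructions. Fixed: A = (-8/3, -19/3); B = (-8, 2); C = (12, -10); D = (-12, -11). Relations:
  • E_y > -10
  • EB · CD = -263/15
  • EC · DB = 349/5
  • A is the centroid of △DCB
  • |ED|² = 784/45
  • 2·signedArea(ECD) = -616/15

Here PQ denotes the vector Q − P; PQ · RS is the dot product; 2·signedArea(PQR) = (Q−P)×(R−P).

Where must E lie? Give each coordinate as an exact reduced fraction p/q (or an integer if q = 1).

1. E_x = -124/15  [2·signedArea(ECD) = -616/15 ∩ EB · CD = -263/15]
2. E_y = -137/15  [2·signedArea(ECD) = -616/15 ∩ EB · CD = -263/15]
   → E = (-124/15, -137/15)

E = (-124/15, -137/15)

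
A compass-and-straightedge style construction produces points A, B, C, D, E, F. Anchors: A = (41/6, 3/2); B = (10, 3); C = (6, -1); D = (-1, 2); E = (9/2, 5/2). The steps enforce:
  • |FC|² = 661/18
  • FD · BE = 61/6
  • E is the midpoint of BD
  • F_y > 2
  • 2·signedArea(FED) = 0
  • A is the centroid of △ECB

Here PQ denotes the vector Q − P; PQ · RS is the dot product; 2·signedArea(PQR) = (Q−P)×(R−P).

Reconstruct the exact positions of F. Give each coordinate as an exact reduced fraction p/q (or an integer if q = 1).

1. F_x = 5/6  [2·signedArea(FED) = 0 ∩ FD · BE = 61/6]
2. F_y = 13/6  [2·signedArea(FED) = 0 ∩ FD · BE = 61/6]
   → F = (5/6, 13/6)

F = (5/6, 13/6)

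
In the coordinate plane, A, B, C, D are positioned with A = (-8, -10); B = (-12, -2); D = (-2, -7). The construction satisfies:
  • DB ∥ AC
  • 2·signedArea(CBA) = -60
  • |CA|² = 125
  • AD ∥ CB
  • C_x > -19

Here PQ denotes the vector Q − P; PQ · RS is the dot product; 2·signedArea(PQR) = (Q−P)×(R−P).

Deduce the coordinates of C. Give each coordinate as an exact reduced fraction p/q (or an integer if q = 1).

C = (-18, -5)

1. C_x = -18  [AD ∥ CB ∩ DB ∥ AC]
2. C_y = -5  [AD ∥ CB ∩ DB ∥ AC]
   → C = (-18, -5)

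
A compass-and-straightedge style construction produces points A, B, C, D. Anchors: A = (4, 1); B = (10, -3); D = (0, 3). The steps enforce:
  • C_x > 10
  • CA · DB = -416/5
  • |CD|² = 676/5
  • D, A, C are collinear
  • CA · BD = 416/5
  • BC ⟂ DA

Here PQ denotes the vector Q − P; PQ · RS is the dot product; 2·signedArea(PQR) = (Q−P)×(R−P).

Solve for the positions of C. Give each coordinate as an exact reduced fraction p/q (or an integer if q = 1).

1. C_x = 52/5  [D, A, C are collinear ∩ BC ⟂ DA]
2. C_y = -11/5  [D, A, C are collinear ∩ BC ⟂ DA]
   → C = (52/5, -11/5)

C = (52/5, -11/5)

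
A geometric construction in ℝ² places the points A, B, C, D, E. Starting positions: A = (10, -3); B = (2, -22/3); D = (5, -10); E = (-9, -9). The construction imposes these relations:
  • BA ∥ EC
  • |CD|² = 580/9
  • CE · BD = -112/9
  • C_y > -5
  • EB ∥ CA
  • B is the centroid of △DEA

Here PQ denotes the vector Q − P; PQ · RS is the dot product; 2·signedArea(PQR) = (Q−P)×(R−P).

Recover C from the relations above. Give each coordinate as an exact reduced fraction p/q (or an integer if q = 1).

1. C_x = -1  [EB ∥ CA ∩ BA ∥ EC]
2. C_y = -14/3  [EB ∥ CA ∩ BA ∥ EC]
   → C = (-1, -14/3)

C = (-1, -14/3)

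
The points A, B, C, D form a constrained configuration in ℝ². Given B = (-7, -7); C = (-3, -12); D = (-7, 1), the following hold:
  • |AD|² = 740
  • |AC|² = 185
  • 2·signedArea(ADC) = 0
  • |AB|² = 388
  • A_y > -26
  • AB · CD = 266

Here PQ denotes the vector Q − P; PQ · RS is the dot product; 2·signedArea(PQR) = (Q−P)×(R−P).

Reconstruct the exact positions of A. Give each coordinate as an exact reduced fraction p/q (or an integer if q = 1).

1. A_x = 1  [2·signedArea(ADC) = 0 ∩ AB · CD = 266]
2. A_y = -25  [2·signedArea(ADC) = 0 ∩ AB · CD = 266]
   → A = (1, -25)

A = (1, -25)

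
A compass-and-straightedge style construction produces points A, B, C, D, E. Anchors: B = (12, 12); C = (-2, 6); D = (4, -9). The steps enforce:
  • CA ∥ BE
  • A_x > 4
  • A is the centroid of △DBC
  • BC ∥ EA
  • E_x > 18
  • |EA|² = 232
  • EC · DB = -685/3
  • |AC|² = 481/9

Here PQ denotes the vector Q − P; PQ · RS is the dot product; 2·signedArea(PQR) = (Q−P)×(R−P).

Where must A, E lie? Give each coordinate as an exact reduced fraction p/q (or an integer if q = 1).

1. A_x = 14/3  [A is the centroid of △DBC]
2. A_y = 3  [A is the centroid of △DBC]
   → A = (14/3, 3)
3. E_x = 56/3  [BC ∥ EA ∩ CA ∥ BE]
4. E_y = 9  [BC ∥ EA ∩ CA ∥ BE]
   → E = (56/3, 9)

A = (14/3, 3)
E = (56/3, 9)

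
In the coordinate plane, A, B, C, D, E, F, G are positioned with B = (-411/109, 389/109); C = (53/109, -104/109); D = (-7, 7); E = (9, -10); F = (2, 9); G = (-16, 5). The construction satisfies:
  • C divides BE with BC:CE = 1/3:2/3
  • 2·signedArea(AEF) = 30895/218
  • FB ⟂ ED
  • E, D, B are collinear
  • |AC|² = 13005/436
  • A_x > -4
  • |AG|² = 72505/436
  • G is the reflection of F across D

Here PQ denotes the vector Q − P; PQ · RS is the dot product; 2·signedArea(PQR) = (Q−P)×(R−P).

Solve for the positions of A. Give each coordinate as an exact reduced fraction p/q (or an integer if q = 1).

1. A_x = -355/109  [line -19·x + -7·y + -8877/218 = 0 ∩ |AG|² = 72505/436]
2. A_y = 659/218  [line -19·x + -7·y + -8877/218 = 0 ∩ |AG|² = 72505/436]
   → A = (-355/109, 659/218)

A = (-355/109, 659/218)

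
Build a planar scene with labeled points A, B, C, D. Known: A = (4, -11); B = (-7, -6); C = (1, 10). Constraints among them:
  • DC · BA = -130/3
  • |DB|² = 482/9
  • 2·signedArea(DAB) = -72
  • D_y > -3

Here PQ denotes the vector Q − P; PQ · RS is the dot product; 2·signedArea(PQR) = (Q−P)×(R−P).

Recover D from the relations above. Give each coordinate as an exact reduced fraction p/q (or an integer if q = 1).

D = (-2/3, -7/3)

1. D_x = -2/3  [2·signedArea(DAB) = -72 ∩ DC · BA = -130/3]
2. D_y = -7/3  [2·signedArea(DAB) = -72 ∩ DC · BA = -130/3]
   → D = (-2/3, -7/3)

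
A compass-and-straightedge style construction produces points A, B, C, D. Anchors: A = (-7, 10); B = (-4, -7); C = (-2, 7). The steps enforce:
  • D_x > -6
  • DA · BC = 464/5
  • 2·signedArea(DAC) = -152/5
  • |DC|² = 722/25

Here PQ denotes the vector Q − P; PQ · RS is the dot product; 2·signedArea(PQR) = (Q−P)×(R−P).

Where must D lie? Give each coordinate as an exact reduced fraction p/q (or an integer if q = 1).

D = (-29/5, 16/5)

1. D_x = -29/5  [DA · BC = 464/5 ∩ 2·signedArea(DAC) = -152/5]
2. D_y = 16/5  [DA · BC = 464/5 ∩ 2·signedArea(DAC) = -152/5]
   → D = (-29/5, 16/5)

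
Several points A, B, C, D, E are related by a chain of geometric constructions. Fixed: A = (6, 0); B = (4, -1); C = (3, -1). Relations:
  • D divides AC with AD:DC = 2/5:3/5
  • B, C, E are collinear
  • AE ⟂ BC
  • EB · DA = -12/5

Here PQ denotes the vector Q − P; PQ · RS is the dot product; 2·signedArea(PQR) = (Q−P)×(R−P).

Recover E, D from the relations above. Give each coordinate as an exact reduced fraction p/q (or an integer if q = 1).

1. E_x = 6  [B, C, E are collinear ∩ AE ⟂ BC]
2. E_y = -1  [B, C, E are collinear ∩ AE ⟂ BC]
   → E = (6, -1)
3. D_x = 24/5  [D divides AC with AD:DC = 2/5:3/5]
4. D_y = -2/5  [D divides AC with AD:DC = 2/5:3/5]
   → D = (24/5, -2/5)

D = (24/5, -2/5)
E = (6, -1)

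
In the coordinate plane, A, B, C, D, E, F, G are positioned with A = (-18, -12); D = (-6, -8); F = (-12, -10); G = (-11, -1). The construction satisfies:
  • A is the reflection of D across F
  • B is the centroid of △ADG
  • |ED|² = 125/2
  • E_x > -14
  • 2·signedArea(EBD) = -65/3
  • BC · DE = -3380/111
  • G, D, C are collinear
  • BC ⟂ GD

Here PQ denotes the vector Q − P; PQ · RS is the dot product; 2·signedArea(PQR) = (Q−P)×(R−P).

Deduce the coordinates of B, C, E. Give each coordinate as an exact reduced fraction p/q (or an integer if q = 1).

1. B_x = -35/3  [B is the centroid of △ADG]
2. B_y = -7  [B is the centroid of △ADG]
   → B = (-35/3, -7)
3. C_x = -931/111  [G, D, C are collinear ∩ BC ⟂ GD]
4. C_y = -517/111  [G, D, C are collinear ∩ BC ⟂ GD]
   → C = (-931/111, -517/111)
5. E_x = -27/2  [2·signedArea(EBD) = -65/3 ∩ BC · DE = -3380/111]
6. E_y = -21/2  [2·signedArea(EBD) = -65/3 ∩ BC · DE = -3380/111]
   → E = (-27/2, -21/2)

B = (-35/3, -7)
C = (-931/111, -517/111)
E = (-27/2, -21/2)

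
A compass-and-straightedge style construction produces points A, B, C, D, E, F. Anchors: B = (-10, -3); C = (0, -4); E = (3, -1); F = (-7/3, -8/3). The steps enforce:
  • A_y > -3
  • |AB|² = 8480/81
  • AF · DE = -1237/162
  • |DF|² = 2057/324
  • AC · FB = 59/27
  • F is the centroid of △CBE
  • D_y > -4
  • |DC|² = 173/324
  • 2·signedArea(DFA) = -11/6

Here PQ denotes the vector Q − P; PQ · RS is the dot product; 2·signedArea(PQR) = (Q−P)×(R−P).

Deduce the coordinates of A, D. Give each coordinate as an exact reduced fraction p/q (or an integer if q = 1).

A = (2/9, -23/9)
D = (1/9, -59/18)

1. A_x = 2/9  [line 23/3·x + 1/3·y + -23/27 = 0 ∩ |AB|² = 8480/81]
2. A_y = -23/9  [line 23/3·x + 1/3·y + -23/27 = 0 ∩ |AB|² = 8480/81]
   → A = (2/9, -23/9)
3. D_x = 1/9  [2·signedArea(DFA) = -11/6 ∩ AF · DE = -1237/162]
4. D_y = -59/18  [2·signedArea(DFA) = -11/6 ∩ AF · DE = -1237/162]
   → D = (1/9, -59/18)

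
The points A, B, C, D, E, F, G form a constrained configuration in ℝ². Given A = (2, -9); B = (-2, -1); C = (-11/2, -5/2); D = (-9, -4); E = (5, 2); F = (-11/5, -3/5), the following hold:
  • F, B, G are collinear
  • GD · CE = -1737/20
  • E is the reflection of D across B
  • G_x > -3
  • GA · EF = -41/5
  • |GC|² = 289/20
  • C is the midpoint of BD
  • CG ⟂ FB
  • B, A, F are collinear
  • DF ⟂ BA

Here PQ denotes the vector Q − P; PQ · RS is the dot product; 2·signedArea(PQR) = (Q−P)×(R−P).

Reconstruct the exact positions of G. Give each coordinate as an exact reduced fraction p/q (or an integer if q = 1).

1. G_x = -21/10  [F, B, G are collinear ∩ CG ⟂ FB]
2. G_y = -4/5  [F, B, G are collinear ∩ CG ⟂ FB]
   → G = (-21/10, -4/5)

G = (-21/10, -4/5)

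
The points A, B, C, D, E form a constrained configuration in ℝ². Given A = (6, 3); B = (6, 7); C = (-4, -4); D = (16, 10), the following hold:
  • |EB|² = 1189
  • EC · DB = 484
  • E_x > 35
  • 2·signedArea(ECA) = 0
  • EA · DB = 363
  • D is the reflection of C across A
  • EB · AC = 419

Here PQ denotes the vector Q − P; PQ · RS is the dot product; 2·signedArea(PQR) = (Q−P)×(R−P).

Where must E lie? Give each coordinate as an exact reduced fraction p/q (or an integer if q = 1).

1. E_x = 36  [2·signedArea(ECA) = 0 ∩ EA · DB = 363]
2. E_y = 24  [2·signedArea(ECA) = 0 ∩ EA · DB = 363]
   → E = (36, 24)

E = (36, 24)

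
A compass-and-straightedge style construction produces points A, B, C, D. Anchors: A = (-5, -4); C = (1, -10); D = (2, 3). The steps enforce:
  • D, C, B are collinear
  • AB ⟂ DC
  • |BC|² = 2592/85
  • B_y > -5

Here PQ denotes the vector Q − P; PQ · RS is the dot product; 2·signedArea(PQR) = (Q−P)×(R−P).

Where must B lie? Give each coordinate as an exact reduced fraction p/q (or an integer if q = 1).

B = (121/85, -382/85)

1. B_x = 121/85  [D, C, B are collinear ∩ AB ⟂ DC]
2. B_y = -382/85  [D, C, B are collinear ∩ AB ⟂ DC]
   → B = (121/85, -382/85)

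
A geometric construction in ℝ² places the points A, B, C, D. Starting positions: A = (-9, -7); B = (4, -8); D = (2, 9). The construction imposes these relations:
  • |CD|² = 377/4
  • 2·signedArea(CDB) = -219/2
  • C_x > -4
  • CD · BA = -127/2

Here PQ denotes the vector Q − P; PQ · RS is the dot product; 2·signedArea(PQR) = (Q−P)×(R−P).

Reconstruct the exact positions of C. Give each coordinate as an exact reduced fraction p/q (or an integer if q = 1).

1. C_x = -7/2  [2·signedArea(CDB) = -219/2 ∩ CD · BA = -127/2]
2. C_y = 1  [2·signedArea(CDB) = -219/2 ∩ CD · BA = -127/2]
   → C = (-7/2, 1)

C = (-7/2, 1)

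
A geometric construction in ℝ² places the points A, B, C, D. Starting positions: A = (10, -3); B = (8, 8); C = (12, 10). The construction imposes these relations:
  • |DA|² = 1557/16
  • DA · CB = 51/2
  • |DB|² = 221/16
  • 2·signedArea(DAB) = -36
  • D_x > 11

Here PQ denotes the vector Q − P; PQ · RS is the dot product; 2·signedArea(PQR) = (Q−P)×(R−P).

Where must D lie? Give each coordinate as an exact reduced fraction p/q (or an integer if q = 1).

D = (23/2, 27/4)

1. D_x = 23/2  [DA · CB = 51/2 ∩ 2·signedArea(DAB) = -36]
2. D_y = 27/4  [DA · CB = 51/2 ∩ 2·signedArea(DAB) = -36]
   → D = (23/2, 27/4)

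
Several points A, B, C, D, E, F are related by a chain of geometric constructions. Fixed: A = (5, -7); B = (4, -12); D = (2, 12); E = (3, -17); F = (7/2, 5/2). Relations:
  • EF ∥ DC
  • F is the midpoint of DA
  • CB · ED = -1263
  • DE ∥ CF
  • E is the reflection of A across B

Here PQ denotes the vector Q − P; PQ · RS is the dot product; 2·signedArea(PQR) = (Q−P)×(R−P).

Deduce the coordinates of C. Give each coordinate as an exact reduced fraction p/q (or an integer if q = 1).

1. C_x = 5/2  [DE ∥ CF ∩ EF ∥ DC]
2. C_y = 63/2  [DE ∥ CF ∩ EF ∥ DC]
   → C = (5/2, 63/2)

C = (5/2, 63/2)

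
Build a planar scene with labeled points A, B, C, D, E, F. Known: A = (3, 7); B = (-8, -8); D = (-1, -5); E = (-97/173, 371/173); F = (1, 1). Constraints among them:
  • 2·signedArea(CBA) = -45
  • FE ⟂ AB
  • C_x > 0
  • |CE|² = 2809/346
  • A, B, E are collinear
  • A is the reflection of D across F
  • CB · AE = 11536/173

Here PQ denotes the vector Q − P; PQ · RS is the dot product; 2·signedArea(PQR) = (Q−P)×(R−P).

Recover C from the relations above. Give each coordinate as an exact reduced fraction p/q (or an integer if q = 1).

C = (1/2, -1/2)

1. C_x = 1/2  [2·signedArea(CBA) = -45 ∩ CB · AE = 11536/173]
2. C_y = -1/2  [2·signedArea(CBA) = -45 ∩ CB · AE = 11536/173]
   → C = (1/2, -1/2)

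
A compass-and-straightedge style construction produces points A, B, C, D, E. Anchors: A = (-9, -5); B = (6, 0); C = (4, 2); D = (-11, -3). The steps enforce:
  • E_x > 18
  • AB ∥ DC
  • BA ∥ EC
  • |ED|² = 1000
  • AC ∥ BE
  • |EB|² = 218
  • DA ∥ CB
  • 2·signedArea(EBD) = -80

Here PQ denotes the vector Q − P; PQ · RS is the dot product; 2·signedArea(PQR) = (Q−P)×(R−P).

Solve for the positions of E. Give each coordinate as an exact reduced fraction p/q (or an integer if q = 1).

1. E_x = 19  [BA ∥ EC ∩ AC ∥ BE]
2. E_y = 7  [BA ∥ EC ∩ AC ∥ BE]
   → E = (19, 7)

E = (19, 7)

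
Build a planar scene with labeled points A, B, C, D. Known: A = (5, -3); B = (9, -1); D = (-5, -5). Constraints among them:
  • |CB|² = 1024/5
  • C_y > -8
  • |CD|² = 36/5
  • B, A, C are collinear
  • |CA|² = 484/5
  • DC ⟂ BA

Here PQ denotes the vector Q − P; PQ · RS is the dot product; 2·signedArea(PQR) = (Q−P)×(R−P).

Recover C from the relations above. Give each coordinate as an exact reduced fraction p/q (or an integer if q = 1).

C = (-19/5, -37/5)

1. C_x = -19/5  [B, A, C are collinear ∩ DC ⟂ BA]
2. C_y = -37/5  [B, A, C are collinear ∩ DC ⟂ BA]
   → C = (-19/5, -37/5)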